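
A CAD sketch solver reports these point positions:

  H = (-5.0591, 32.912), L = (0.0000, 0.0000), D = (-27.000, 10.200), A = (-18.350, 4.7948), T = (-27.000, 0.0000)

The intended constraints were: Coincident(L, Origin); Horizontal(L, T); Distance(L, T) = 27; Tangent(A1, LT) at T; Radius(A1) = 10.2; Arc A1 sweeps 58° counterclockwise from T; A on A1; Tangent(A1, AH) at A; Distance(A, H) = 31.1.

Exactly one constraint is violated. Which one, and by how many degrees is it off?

Tangent(A1, AH) at A — off by 6.70°.

L = (0.00, 0.00) ✓; L.y = 0.00, T.y = 0.00 ✓; |LT| = 27.00 ✓; ∠(DT, TL) = 90.00° ✓; |DT| = 10.20 ✓; bearing(D→A) − bearing(D→T) = 58.00° ✓; |DA| = 10.20 ✓; ∠(DA, AH) = 83.30° ✗; |AH| = 31.10 ✓.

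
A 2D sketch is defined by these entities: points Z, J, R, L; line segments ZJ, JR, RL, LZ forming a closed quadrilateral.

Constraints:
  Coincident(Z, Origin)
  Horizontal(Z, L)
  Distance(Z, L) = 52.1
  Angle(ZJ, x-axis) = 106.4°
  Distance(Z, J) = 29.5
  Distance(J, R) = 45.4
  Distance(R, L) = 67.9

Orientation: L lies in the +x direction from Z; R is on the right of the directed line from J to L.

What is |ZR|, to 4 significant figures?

21.66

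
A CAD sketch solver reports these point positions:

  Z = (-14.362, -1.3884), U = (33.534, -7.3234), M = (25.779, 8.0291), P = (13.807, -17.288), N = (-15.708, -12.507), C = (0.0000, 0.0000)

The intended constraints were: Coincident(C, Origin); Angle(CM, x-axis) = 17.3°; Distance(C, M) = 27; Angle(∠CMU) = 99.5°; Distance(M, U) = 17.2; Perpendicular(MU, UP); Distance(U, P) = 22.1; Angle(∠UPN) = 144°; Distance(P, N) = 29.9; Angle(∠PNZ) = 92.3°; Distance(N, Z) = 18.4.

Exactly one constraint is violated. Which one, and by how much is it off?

Distance(N, Z) = 18.4 — off by 7.20.

C = (0.00, 0.00) ✓; CM at 17.30° ✓; |CM| = 27.00 ✓; ∠CMU = 99.50° ✓; |MU| = 17.20 ✓; ∠(MU, UP) = 90.00° ✓; |UP| = 22.10 ✓; ∠UPN = 144.0° ✓; |PN| = 29.90 ✓; ∠PNZ = 92.30° ✓; |NZ| = 11.20 ✗.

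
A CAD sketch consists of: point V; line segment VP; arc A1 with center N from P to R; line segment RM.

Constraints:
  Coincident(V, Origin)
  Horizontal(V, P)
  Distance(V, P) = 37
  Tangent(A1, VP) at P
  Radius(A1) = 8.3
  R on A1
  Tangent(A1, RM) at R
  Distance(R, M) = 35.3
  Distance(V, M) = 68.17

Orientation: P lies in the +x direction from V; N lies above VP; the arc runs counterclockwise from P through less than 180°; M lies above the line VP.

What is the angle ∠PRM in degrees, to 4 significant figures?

143.8°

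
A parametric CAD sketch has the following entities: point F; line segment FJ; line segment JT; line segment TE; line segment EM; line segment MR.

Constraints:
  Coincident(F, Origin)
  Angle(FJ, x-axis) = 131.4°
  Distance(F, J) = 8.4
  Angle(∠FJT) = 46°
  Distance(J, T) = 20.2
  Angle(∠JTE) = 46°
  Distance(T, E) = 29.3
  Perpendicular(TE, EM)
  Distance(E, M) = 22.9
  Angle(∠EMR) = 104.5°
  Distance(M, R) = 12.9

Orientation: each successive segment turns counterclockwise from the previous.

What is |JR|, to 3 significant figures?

11.9

The perpendicularity gives EM at right angles to TE, so EM runs at 129°; with |EM| = 22.9, M = (0.931, 22.5). ∠EMR = 104.5° gives MR at -155° from the x-axis; with |MR| = 12.9, R = (-10.8, 17.0). Then |JR| = |R − J| = 11.9.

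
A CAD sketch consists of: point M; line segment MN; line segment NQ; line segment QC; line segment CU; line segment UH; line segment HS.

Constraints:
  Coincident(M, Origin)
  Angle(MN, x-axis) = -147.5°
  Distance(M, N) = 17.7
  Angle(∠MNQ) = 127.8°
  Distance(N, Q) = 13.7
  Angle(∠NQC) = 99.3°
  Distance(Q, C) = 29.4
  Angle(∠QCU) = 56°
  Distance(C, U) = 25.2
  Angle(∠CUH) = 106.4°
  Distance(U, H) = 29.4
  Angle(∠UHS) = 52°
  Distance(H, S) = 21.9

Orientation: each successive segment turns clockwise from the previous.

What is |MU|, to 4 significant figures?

7.827

M is at the origin; MN runs at -147.5° with length 17.7, so N = (-14.93, -9.510). ∠MNQ = 127.8° gives NQ at 160.3° from the x-axis; with |NQ| = 13.7, Q = (-27.83, -4.892). ∠NQC = 99.3° gives QC at 79.60° from the x-axis; with |QC| = 29.4, C = (-22.52, 24.03). ∠QCU = 56.0° gives CU at -44.40° from the x-axis; with |CU| = 25.2, U = (-4.514, 6.393). Then |MU| = |U − M| = 7.827.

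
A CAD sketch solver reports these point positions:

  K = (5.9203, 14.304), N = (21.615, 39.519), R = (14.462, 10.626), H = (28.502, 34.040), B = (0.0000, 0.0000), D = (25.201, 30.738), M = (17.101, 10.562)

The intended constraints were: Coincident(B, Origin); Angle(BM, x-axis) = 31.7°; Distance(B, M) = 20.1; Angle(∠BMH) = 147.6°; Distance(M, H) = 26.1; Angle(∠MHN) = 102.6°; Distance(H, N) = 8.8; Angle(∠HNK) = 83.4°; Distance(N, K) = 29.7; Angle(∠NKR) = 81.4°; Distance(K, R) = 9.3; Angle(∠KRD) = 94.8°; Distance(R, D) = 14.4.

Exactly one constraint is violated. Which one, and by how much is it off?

Distance(R, D) = 14.4 — off by 8.40.

B = (0.00, 0.00) ✓; BM at 31.70° ✓; |BM| = 20.10 ✓; ∠BMH = 147.6° ✓; |MH| = 26.10 ✓; ∠MHN = 102.6° ✓; |HN| = 8.801 ✓; ∠HNK = 83.40° ✓; |NK| = 29.70 ✓; ∠NKR = 81.40° ✓; |KR| = 9.300 ✓; ∠KRD = 94.80° ✓; |RD| = 22.80 ✗.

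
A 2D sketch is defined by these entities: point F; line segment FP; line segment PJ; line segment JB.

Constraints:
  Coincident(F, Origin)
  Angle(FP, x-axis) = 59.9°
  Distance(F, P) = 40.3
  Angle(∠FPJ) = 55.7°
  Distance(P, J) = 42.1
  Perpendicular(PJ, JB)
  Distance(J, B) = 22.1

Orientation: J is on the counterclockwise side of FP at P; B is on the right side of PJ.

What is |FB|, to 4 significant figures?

58.69

F is at the origin; FP runs at 59.9° with length 40.3, so P = 40.3·(cos 59.9°, sin 59.9°) = (20.21, 34.87). ∠FPJ = 55.7°, so PJ runs at 59.9° + (180° − 55.7°) = 184.2° from the x-axis; with |PJ| = 42.1, J = P + 42.1·(cos 184.2°, sin 184.2°) = (-21.78, 31.78). The perpendicularity gives JB at right angles to PJ; with |JB| = 22.1 on the right of PJ, B = J + 22.1·(-0.07324, 0.9973) = (-23.39, 53.82). Then |FB| = |B − F| = 58.69.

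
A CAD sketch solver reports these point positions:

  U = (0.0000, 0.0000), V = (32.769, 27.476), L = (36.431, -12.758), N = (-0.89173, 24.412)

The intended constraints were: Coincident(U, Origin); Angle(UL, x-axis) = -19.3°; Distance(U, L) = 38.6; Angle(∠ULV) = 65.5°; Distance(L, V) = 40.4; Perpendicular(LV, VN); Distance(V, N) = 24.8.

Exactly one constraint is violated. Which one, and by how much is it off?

Distance(V, N) = 24.8 — off by 9.00.

U = (0.00, 0.00) ✓; UL at -19.30° ✓; |UL| = 38.60 ✓; ∠ULV = 65.50° ✓; |LV| = 40.40 ✓; ∠(LV, VN) = 90.00° ✓; |VN| = 33.80 ✗.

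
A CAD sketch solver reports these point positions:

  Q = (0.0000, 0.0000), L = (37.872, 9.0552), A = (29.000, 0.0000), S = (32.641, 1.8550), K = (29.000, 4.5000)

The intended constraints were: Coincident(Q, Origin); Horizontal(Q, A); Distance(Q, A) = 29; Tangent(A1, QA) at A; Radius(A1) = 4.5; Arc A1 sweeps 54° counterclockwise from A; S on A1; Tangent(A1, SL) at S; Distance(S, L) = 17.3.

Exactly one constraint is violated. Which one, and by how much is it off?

Distance(S, L) = 17.3 — off by 8.40.

Q = (0.00, 0.00) ✓; Q.y = 0.00, A.y = 0.00 ✓; |QA| = 29.00 ✓; ∠(KA, AQ) = 90.00° ✓; |KA| = 4.500 ✓; bearing(K→S) − bearing(K→A) = 54.00° ✓; |KS| = 4.500 ✓; ∠(KS, SL) = 90.00° ✓; |SL| = 8.900 ✗.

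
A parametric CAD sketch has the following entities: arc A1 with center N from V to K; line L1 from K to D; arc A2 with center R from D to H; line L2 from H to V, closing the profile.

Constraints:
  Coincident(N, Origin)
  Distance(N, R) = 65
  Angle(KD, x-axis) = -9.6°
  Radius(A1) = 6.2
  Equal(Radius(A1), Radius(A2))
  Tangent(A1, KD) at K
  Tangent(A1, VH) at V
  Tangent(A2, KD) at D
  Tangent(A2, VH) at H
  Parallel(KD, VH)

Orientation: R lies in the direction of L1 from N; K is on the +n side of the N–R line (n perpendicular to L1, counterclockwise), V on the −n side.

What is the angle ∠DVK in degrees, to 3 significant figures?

79.2°

Tangency of A1 to both parallel lines with radius 6.2 puts K and V at N ± 6.2·n: K = (1.03, 6.11), V = (-1.03, -6.11). Equal radii place D and H the same way about R: D = R + 6.2·n = (65.1, -4.73), H = R − 6.2·n = (63.1, -17.0). Then cos ∠DVK = VD·VK / (|VD||VK|), giving 79.2°.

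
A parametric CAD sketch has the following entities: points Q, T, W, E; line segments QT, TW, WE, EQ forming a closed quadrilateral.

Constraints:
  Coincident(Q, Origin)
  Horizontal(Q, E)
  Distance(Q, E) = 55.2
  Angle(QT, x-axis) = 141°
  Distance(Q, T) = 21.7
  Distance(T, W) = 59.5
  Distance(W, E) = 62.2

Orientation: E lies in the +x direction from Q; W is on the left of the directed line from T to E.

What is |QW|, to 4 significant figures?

60.77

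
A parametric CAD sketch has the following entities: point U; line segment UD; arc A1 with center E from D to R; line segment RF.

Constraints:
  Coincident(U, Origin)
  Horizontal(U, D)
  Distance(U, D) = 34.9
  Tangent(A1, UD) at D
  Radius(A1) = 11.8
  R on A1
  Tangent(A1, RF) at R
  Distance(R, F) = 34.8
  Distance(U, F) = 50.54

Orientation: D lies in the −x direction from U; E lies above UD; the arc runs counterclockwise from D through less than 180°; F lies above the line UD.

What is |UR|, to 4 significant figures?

25.66

U is at the origin; U and D share the same y with |UD| = 34.9 and D on the −x side, so D = (-34.90, 0.000). A1 meets UD tangentially, so ED is at right angles to UD, so E = D + (0, 11.8) = (-34.90, 11.80). Since ER ⟂ RF (tangency), |EF| = √(11.8² + 34.8²) = 36.75 regardless of where R sits on A1. So F lies on both circle(U, 50.54) and circle(E, 36.75); the above-UD intersection is F = (-21.18, 45.89). R is the foot of the tangent from F: R = (-23.12, 11.14).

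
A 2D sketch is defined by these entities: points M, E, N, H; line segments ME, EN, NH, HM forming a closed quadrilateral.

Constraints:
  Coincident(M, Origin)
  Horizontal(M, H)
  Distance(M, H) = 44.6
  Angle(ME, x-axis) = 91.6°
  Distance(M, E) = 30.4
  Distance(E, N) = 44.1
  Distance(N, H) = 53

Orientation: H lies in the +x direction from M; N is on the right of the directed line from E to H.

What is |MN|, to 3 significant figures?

14.9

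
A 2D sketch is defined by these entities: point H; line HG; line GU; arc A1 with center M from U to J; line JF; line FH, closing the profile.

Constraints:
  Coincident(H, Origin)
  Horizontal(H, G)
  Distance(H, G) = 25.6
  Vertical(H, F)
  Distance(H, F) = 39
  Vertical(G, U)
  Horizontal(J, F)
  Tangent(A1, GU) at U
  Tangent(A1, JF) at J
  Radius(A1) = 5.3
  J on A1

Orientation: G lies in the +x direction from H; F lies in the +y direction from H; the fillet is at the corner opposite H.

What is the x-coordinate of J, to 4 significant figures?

20.30

H is at the origin; HG is horizontal with |HG| = 25.6 and G on the +x side, so G = (25.60, 0.000). HF is vertical with |HF| = 39.0 and F on the +y side, so F = (0.000, 39.00). The virtual corner opposite H is at (25.60, 39.00). A1 meets GU tangentially, so MU is at right angles to GU and tangency of A1 to JF means the radius MJ is perpendicular to JF, with radius 5.3, so the center M sits 5.3 in from both sides at M = (20.30, 33.70). That places the tangent points at U = (25.60, 33.70) on GU and J = (20.30, 39.00) on JF. So J.x = 20.30.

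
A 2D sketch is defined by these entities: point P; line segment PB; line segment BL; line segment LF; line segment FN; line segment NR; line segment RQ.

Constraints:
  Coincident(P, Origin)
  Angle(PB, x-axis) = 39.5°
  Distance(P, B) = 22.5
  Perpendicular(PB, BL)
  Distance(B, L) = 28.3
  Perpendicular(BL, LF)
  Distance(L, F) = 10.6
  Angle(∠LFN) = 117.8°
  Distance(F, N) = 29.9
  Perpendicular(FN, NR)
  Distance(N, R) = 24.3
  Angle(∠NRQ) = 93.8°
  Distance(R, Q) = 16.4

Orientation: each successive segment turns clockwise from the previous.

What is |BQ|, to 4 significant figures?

7.132

FN ⟂ NR, so NR runs at 67.30°; with |NR| = 24.3, R = (8.977, 19.69). ∠NRQ = 93.8° gives RQ at -18.90° from the x-axis; with |RQ| = 16.4, Q = (24.49, 14.38). Then |BQ| = |Q − B| = 7.132.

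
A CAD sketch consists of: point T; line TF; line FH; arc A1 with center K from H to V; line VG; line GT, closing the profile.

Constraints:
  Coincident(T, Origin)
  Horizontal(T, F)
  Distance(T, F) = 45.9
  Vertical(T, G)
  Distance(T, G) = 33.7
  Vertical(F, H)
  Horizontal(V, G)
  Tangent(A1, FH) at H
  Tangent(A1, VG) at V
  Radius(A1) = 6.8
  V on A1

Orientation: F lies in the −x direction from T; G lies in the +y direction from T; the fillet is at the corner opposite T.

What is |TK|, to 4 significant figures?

47.46

T is at the origin; T and F share the same y with |TF| = 45.9 and F on the −x side, so F = (-45.90, 0.000). TG is vertical with |TG| = 33.7 and G on the +y side, so G = (0.000, 33.70). The virtual corner opposite T is at (-45.90, 33.70). Tangency of A1 to FH means the radius KH is perpendicular to FH and A1 meets VG tangentially, so KV is at right angles to VG, with radius 6.8, so the center K sits 6.8 in from both sides at K = (-39.10, 26.90). Then |TK| = |K − T| = 47.46.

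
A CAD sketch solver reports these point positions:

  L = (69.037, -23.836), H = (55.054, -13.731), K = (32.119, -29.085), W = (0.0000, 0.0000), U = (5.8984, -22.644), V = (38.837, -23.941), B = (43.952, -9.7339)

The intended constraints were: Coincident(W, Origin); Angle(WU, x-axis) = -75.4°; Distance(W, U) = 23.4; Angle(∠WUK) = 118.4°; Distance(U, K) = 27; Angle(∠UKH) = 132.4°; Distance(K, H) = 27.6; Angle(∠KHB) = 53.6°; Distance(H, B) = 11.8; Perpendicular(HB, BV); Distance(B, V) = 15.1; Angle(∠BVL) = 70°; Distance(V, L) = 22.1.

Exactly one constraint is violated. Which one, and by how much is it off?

Distance(V, L) = 22.1 — off by 8.10.

W = (0.00, 0.00) ✓; WU at -75.40° ✓; |WU| = 23.40 ✓; ∠WUK = 118.4° ✓; |UK| = 27.00 ✓; ∠UKH = 132.4° ✓; |KH| = 27.60 ✓; ∠KHB = 53.60° ✓; |HB| = 11.80 ✓; ∠(HB, BV) = 90.00° ✓; |BV| = 15.10 ✓; ∠BVL = 70.00° ✓; |VL| = 30.20 ✗.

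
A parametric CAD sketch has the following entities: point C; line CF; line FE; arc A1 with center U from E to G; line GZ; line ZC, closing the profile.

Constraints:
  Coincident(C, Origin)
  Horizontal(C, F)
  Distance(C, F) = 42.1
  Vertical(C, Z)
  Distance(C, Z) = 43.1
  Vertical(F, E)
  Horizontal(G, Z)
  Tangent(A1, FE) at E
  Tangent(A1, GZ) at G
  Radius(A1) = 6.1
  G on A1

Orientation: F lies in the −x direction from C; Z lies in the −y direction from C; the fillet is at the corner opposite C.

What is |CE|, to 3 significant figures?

56.0

The virtual corner opposite C is at (-42.1, -43.1). The tangent condition forces UE to be normal to FE and tangency of A1 to GZ means the radius UG is perpendicular to GZ, with radius 6.1, so the center U sits 6.1 in from both sides at U = (-36.0, -37.0). That places the tangent points at E = (-42.1, -37.0) on FE and G = (-36.0, -43.1) on GZ. Then |CE| = |E − C| = 56.0.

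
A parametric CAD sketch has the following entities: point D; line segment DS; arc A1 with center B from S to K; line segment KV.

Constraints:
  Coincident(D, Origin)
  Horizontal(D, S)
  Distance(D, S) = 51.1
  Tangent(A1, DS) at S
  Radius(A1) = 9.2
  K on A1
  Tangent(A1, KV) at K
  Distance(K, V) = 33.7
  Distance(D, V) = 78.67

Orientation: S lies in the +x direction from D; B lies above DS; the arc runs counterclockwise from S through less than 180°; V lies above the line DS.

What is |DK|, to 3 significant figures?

60.5

D is at the origin; DS is horizontal with |DS| = 51.1 and S on the +x side, so S = (51.1, 0.00). A1 meets DS tangentially, so BS is at right angles to DS, so B = S + (0, 9.2) = (51.1, 9.20). Since BK ⟂ KV (tangency), |BV| = √(9.2² + 33.7²) = 34.9 regardless of where K sits on A1. So V lies on both circle(D, 78.67) and circle(B, 34.9); the above-DS intersection is V = (67.8, 39.9). K is the foot of the tangent from V: K = (60.1, 7.08).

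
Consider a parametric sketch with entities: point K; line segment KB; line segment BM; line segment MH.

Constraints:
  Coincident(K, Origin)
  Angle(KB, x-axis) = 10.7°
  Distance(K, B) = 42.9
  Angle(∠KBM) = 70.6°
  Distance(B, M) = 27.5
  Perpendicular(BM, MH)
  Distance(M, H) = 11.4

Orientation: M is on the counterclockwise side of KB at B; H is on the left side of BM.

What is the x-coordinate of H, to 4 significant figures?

18.50

K is at the origin; KB runs at 10.7° with length 42.9, so B = 42.9·(cos 10.7°, sin 10.7°) = (42.15, 7.965). ∠KBM = 70.6°, so BM runs at 10.7° + (180° − 70.6°) = 120.1° from the x-axis; with |BM| = 27.5, M = B + 27.5·(cos 120.1°, sin 120.1°) = (28.36, 31.76). The perpendicularity gives MH at right angles to BM; with |MH| = 11.4 on the left of BM, H = M + 11.4·(-0.8652, -0.5015) = (18.50, 26.04). So H.x = 18.50.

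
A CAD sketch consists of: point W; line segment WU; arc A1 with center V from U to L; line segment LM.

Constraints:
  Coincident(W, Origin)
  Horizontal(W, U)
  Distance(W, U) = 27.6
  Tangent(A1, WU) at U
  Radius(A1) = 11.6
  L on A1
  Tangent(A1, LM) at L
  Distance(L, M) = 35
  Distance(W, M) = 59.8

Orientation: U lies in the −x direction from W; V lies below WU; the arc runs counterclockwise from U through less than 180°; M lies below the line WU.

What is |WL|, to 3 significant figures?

41.1

W is at the origin; WU is horizontal with |WU| = 27.6 and U on the −x side, so U = (-27.6, 0.00). A1 meets WU tangentially, so VU is at right angles to WU, so V = U + (0, -11.6) = (-27.6, -11.6). Since VL ⟂ LM (tangency), |VM| = √(11.6² + 35.0²) = 36.9 regardless of where L sits on A1. So M lies on both circle(W, 59.8) and circle(V, 36.9); the below-WU intersection is M = (-36.5, -47.4). L is the foot of the tangent from M: L = (-39.2, -12.5).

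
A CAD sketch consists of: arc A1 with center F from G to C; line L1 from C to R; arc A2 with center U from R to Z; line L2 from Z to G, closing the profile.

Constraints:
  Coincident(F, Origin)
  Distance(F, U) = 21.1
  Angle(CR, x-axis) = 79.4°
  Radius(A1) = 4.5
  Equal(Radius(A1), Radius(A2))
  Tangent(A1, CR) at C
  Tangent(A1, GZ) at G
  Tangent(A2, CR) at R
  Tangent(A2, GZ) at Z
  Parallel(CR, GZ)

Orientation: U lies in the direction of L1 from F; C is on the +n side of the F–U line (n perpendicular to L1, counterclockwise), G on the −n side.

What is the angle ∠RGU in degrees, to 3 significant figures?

11.1°

The slot axis is L1's direction at 79.4°, so u = (cos 79.4°, sin 79.4°) = (0.184, 0.983) and n = (−sin 79.4°, cos 79.4°) = (-0.983, 0.184). F is at the origin and U lies 21.1 along u from F, so U = 21.1·u = (3.88, 20.7). Tangency of A1 to both parallel lines with radius 4.5 puts C and G at F ± 4.5·n: C = (-4.42, 0.828), G = (4.42, -0.828). Equal radii place R and Z the same way about U: R = U + 4.5·n = (-0.542, 21.6), Z = U − 4.5·n = (8.30, 19.9). Then cos ∠RGU = GR·GU / (|GR||GU|), giving 11.1°.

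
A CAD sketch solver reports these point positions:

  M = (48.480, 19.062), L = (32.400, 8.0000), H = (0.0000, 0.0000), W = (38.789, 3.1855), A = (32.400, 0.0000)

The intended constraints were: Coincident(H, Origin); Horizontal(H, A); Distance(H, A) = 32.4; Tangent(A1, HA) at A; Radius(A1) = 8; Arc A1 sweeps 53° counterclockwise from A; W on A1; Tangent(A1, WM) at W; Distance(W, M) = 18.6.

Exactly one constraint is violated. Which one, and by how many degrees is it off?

Tangent(A1, WM) at W — off by 5.60°.

H = (0.00, 0.00) ✓; H.y = 0.00, A.y = 0.00 ✓; |HA| = 32.40 ✓; ∠(LA, AH) = 90.00° ✓; |LA| = 8.000 ✓; bearing(L→W) − bearing(L→A) = 53.00° ✓; |LW| = 8.000 ✓; ∠(LW, WM) = 84.40° ✗; |WM| = 18.60 ✓.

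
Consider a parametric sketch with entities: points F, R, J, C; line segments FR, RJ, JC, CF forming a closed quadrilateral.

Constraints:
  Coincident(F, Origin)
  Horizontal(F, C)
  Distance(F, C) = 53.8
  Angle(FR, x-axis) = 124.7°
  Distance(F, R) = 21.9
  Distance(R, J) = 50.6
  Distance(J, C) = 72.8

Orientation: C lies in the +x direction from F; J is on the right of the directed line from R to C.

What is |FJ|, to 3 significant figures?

34.5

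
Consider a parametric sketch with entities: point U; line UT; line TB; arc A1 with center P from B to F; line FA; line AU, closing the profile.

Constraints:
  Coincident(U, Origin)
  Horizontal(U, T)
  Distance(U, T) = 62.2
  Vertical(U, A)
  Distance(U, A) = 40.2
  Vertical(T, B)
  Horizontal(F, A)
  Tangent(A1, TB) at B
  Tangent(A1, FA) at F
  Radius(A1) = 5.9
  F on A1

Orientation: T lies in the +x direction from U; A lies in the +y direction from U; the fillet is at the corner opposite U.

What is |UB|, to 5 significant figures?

71.030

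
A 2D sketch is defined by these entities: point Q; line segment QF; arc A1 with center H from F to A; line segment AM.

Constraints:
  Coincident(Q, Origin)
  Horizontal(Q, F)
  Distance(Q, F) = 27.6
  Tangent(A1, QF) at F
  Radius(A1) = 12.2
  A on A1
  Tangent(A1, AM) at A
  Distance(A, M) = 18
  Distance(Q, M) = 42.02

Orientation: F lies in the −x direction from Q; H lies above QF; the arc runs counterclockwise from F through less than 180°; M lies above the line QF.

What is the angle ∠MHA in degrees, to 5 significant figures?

55.871°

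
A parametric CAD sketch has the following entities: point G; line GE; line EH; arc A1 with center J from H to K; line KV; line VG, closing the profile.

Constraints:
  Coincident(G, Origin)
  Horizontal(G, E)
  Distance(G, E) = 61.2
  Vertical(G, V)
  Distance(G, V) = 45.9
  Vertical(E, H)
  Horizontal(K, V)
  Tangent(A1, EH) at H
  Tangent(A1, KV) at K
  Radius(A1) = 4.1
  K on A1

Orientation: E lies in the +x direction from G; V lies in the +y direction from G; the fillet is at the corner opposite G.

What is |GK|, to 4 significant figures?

73.26

G is at the origin; G and E share the same y with |GE| = 61.2 and E on the +x side, so E = (61.20, 0.000). GV is vertical with |GV| = 45.9 and V on the +y side, so V = (0.000, 45.90). The virtual corner opposite G is at (61.20, 45.90). Tangency of A1 to EH means the radius JH is perpendicular to EH and tangency of A1 to KV means the radius JK is perpendicular to KV, with radius 4.1, so the center J sits 4.1 in from both sides at J = (57.10, 41.80). That places the tangent points at H = (61.20, 41.80) on EH and K = (57.10, 45.90) on KV. Then |GK| = |K − G| = 73.26.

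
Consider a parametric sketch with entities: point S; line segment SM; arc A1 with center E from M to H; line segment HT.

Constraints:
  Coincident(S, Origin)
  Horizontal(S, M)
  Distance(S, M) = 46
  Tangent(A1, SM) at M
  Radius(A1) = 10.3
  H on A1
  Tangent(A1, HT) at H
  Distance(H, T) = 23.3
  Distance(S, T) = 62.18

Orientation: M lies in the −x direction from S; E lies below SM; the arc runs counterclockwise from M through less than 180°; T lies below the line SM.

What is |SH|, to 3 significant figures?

57.4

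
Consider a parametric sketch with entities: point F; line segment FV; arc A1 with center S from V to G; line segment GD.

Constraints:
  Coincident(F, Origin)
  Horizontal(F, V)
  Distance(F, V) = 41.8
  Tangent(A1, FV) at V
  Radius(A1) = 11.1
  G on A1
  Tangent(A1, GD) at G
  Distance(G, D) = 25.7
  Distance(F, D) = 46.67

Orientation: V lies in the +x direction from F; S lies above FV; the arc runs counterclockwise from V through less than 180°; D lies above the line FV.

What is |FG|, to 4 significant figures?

52.75

F is at the origin; F and V share the same y with |FV| = 41.8 and V on the +x side, so V = (41.80, 0.000). A1 meets FV tangentially, so SV is at right angles to FV, so S = V + (0, 11.1) = (41.80, 11.10). Since SG ⟂ GD (tangency), |SD| = √(11.1² + 25.7²) = 27.99 regardless of where G sits on A1. So D lies on both circle(F, 46.67) and circle(S, 27.99); the above-FV intersection is D = (29.44, 36.22). G is the foot of the tangent from D: G = (49.00, 19.55).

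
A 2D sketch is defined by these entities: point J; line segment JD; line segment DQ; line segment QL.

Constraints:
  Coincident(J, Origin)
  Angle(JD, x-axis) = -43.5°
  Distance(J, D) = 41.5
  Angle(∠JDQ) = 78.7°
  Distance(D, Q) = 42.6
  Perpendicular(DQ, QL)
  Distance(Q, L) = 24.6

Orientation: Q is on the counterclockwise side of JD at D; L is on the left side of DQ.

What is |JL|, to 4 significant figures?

38.04

J is at the origin; JD runs at -43.5° with length 41.5, so D = 41.5·(cos -43.5°, sin -43.5°) = (30.10, -28.57). ∠JDQ = 78.7°, so DQ runs at -43.5° + (180° − 78.7°) = 57.80° from the x-axis; with |DQ| = 42.6, Q = D + 42.6·(cos 57.80°, sin 57.80°) = (52.80, 7.481). The perpendicularity gives QL at right angles to DQ; with |QL| = 24.6 on the left of DQ, L = Q + 24.6·(-0.8462, 0.5329) = (31.99, 20.59). Then |JL| = |L − J| = 38.04.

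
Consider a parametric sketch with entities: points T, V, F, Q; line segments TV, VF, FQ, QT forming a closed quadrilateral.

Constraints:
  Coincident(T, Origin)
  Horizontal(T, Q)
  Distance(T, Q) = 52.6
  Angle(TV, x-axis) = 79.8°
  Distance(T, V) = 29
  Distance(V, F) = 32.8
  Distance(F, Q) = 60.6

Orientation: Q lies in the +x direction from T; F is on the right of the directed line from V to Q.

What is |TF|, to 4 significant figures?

8.125

Checks: |VF| = 32.80 ✓; |FQ| = 60.60 ✓.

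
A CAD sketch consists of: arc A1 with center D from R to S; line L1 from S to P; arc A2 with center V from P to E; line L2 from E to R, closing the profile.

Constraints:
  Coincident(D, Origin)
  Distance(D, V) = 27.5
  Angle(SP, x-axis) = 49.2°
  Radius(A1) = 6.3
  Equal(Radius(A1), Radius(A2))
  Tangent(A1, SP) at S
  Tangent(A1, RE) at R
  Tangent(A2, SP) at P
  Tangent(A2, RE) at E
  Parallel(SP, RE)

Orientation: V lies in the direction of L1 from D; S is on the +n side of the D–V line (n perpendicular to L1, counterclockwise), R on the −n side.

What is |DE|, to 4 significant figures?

28.21

Tangency of A1 to both parallel lines with radius 6.3 puts S and R at D ± 6.3·n: S = (-4.769, 4.117), R = (4.769, -4.117). Equal radii place P and E the same way about V: P = V + 6.3·n = (13.20, 24.93), E = V − 6.3·n = (22.74, 16.70). Then |DE| = |E − D| = 28.21.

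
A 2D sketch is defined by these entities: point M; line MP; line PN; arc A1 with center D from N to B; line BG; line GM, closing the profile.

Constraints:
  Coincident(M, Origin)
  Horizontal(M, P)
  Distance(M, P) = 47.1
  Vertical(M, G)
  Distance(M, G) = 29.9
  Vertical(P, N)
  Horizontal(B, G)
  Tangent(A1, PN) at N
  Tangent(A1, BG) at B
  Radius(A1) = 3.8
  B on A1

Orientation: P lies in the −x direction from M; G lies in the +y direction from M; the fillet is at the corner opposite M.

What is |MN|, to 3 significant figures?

53.8

The virtual corner opposite M is at (-47.1, 29.9). The tangent condition forces DN to be normal to PN and the tangent condition forces DB to be normal to BG, with radius 3.8, so the center D sits 3.8 in from both sides at D = (-43.3, 26.1). That places the tangent points at N = (-47.1, 26.1) on PN and B = (-43.3, 29.9) on BG. Then |MN| = |N − M| = 53.8.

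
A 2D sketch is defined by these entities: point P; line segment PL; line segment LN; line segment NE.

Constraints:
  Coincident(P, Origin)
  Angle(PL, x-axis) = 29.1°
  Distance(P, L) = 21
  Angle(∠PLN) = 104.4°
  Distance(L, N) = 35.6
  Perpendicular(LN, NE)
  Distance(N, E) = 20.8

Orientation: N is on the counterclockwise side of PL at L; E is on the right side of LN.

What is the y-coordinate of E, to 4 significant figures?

49.93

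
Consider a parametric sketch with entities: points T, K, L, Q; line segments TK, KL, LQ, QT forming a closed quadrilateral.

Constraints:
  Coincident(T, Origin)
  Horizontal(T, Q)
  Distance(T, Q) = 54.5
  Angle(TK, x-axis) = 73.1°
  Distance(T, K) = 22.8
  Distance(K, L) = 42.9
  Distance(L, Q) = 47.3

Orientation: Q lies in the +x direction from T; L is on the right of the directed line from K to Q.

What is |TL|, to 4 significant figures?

23.96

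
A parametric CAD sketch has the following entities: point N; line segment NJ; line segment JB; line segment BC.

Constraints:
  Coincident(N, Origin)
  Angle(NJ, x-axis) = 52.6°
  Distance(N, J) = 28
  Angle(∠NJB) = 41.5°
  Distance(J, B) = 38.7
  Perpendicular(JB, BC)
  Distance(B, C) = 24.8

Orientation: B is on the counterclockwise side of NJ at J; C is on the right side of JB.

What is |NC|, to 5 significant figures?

46.838

N is at the origin; NJ runs at 52.6° with length 28.0, so J = 28.0·(cos 52.6°, sin 52.6°) = (17.007, 22.244). ∠NJB = 41.5°, so JB runs at 52.6° + (180° − 41.5°) = 191.10° from the x-axis; with |JB| = 38.7, B = J + 38.7·(cos 191.10°, sin 191.10°) = (-20.970, 14.793). JB ⟂ BC; with |BC| = 24.8 on the right of JB, C = B + 24.8·(-0.19252, 0.98129) = (-25.744, 39.129). Then |NC| = |C − N| = 46.838.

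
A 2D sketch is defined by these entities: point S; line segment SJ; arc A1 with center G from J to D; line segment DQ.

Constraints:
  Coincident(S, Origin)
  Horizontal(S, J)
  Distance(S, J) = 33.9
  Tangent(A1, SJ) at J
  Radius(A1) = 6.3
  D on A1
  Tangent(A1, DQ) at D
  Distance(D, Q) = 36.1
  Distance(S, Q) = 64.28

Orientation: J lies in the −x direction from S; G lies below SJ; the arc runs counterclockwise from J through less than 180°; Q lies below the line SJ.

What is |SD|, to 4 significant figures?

40.09

S is at the origin; SJ is horizontal with |SJ| = 33.9 and J on the −x side, so J = (-33.90, 0.000). Tangency of A1 to SJ means the radius GJ is perpendicular to SJ, so G = J + (0, -6.3) = (-33.90, -6.300). Since GD ⟂ DQ (tangency), |GQ| = √(6.3² + 36.1²) = 36.65 regardless of where D sits on A1. So Q lies on both circle(S, 64.28) and circle(G, 36.65); the below-SJ intersection is Q = (-51.53, -38.43). D is the foot of the tangent from Q: D = (-39.86, -4.264).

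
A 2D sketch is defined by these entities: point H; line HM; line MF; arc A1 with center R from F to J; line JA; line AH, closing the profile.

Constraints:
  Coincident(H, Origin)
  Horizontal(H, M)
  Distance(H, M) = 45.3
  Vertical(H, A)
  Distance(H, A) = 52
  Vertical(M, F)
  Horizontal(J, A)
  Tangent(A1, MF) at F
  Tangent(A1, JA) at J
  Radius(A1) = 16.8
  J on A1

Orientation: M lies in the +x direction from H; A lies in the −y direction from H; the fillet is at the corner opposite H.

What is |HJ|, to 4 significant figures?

59.30

The virtual corner opposite H is at (45.30, -52.00). A1 meets MF tangentially, so RF is at right angles to MF and the tangent condition forces RJ to be normal to JA, with radius 16.8, so the center R sits 16.8 in from both sides at R = (28.50, -35.20). That places the tangent points at F = (45.30, -35.20) on MF and J = (28.50, -52.00) on JA. Then |HJ| = |J − H| = 59.30.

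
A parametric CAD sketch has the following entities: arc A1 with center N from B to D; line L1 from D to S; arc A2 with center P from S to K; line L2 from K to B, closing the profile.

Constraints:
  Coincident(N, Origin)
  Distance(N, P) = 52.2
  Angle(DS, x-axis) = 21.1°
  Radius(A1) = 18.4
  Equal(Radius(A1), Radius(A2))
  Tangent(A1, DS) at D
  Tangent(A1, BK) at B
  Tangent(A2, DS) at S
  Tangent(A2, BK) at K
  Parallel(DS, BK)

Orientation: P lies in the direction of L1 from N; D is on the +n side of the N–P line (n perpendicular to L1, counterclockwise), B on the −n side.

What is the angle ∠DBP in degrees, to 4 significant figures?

70.58°

N is at the origin and P lies 52.2 along u from N, so P = 52.2·u = (48.70, 18.79). Tangency of A1 to both parallel lines with radius 18.4 puts D and B at N ± 18.4·n: D = (-6.624, 17.17), B = (6.624, -17.17). Then cos ∠DBP = BD·BP / (|BD||BP|), giving 70.58°.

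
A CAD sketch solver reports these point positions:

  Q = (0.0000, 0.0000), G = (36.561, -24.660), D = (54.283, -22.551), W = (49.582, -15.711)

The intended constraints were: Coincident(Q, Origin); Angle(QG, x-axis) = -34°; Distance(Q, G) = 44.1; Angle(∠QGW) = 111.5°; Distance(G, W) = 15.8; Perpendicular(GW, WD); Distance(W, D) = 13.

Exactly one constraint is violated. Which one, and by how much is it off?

Distance(W, D) = 13 — off by 4.70.

Q = (0.00, 0.00) ✓; QG at -34.00° ✓; |QG| = 44.10 ✓; ∠QGW = 111.5° ✓; |GW| = 15.80 ✓; ∠(GW, WD) = 90.00° ✓; |WD| = 8.300 ✗.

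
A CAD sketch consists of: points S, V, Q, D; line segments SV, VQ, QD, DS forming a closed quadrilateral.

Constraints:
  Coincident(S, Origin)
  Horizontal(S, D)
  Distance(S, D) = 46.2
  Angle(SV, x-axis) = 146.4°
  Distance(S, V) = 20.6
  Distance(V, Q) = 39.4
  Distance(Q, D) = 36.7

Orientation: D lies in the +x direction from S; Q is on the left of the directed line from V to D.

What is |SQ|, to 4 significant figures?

32.11

Checks: |VQ| = 39.40 ✓; |QD| = 36.70 ✓.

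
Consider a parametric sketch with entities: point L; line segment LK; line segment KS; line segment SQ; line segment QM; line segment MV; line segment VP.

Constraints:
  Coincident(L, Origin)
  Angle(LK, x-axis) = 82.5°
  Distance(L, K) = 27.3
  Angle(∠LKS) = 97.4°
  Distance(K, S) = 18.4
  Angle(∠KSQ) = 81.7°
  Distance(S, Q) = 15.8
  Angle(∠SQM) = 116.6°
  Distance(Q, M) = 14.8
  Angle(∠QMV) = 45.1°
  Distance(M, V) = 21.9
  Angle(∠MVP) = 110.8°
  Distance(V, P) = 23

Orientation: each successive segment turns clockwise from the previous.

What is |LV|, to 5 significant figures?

30.535

L is at the origin; LK runs at 82.5° with length 27.3, so K = (3.5634, 27.066). ∠LKS = 97.4° gives KS at -0.10000° from the x-axis; with |KS| = 18.4, S = (21.963, 27.034). ∠KSQ = 81.7° gives SQ at -98.400° from the x-axis; with |SQ| = 15.8, Q = (19.655, 11.404). ∠SQM = 116.6° gives QM at -161.80° from the x-axis; with |QM| = 14.8, M = (5.5956, 6.7813). ∠QMV = 45.1° gives MV at 63.300° from the x-axis; with |MV| = 21.9, V = (15.436, 26.346). Then |LV| = |V − L| = 30.535.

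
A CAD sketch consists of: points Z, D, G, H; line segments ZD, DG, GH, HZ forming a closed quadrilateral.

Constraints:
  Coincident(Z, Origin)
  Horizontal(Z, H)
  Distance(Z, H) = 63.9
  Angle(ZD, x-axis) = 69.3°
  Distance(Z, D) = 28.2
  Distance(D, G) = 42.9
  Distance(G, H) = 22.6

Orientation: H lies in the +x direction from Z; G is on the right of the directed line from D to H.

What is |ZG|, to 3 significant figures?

41.6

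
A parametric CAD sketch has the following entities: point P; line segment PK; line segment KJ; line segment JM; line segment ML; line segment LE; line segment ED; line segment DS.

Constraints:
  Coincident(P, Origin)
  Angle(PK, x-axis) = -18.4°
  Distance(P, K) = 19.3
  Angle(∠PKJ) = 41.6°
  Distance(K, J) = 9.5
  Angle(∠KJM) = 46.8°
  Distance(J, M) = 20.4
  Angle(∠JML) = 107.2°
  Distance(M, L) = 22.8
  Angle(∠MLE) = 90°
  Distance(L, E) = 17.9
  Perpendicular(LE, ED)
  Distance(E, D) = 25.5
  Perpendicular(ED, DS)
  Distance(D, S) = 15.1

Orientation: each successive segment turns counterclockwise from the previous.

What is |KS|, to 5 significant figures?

13.562

LE ⟂ ED, so ED runs at 146.00°; with |ED| = 25.5, D = (15.438, -1.0445). ED ⟂ DS, so DS runs at -124.00°; with |DS| = 15.1, S = (6.9944, -13.563). Then |KS| = |S − K| = 13.562.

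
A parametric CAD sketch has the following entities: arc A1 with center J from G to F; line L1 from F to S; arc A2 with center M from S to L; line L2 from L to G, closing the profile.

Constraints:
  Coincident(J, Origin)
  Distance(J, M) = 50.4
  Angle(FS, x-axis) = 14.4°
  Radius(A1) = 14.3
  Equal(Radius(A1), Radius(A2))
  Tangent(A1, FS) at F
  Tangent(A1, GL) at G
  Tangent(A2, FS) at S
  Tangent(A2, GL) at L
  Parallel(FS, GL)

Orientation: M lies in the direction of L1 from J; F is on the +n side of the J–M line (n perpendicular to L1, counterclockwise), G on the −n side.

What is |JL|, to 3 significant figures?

52.4

The slot axis is L1's direction at 14.4°, so u = (cos 14.4°, sin 14.4°) = (0.969, 0.249) and n = (−sin 14.4°, cos 14.4°) = (-0.249, 0.969). J is at the origin and M lies 50.4 along u from J, so M = 50.4·u = (48.8, 12.5). Tangency of A1 to both parallel lines with radius 14.3 puts F and G at J ± 14.3·n: F = (-3.56, 13.9), G = (3.56, -13.9). Equal radii place S and L the same way about M: S = M + 14.3·n = (45.3, 26.4), L = M − 14.3·n = (52.4, -1.32). Then |JL| = |L − J| = 52.4.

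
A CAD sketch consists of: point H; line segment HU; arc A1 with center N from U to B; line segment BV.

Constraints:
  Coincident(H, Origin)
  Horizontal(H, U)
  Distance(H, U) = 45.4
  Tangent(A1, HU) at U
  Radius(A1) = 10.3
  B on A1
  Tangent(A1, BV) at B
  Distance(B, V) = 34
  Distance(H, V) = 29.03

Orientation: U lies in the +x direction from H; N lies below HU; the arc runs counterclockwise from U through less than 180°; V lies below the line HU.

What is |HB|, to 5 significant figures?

38.521

H is at the origin; H and U share the same y with |HU| = 45.4 and U on the +x side, so U = (45.400, 0.0000). The tangent condition forces NU to be normal to HU, so N = U + (0, -10.3) = (45.400, -10.300). Since NB ⟂ BV (tangency), |NV| = √(10.3² + 34.0²) = 35.526 regardless of where B sits on A1. So V lies on both circle(H, 29.03) and circle(N, 35.526); the below-HU intersection is V = (13.409, -25.748). B is the foot of the tangent from V: B = (38.424, -2.7217).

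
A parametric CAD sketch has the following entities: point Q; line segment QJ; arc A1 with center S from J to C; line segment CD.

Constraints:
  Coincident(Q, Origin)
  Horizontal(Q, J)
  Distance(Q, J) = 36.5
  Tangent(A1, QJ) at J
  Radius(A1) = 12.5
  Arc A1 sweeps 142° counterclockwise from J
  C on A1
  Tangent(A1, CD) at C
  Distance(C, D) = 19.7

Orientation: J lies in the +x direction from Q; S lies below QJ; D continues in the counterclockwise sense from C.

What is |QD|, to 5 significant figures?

56.158

Q is at the origin; QJ is horizontal with |QJ| = 36.5 and J on the +x side, so J = (36.500, 0.0000). Since A1 is tangent to QJ there, SJ ⟂ QJ, so S = J + (0, -12.5) = (36.500, -12.500). On A1, J sits at bearing 90° from S; a 142° counterclockwise sweep puts C at bearing 232°, so C = S + 12.5·(cos 232°, sin 232°) = (28.804, -22.350). Tangency of A1 to CD means the radius SC is perpendicular to CD, so CD runs along (−sin 232°, cos 232°); with |CD| = 19.7, D = (44.328, -34.479). Then |QD| = |D − Q| = 56.158.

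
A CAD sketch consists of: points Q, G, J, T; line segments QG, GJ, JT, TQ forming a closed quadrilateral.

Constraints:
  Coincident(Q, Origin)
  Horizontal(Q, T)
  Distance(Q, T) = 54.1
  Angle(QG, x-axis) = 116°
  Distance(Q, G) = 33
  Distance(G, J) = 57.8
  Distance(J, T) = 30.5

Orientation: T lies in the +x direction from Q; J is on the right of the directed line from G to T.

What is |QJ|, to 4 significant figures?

28.44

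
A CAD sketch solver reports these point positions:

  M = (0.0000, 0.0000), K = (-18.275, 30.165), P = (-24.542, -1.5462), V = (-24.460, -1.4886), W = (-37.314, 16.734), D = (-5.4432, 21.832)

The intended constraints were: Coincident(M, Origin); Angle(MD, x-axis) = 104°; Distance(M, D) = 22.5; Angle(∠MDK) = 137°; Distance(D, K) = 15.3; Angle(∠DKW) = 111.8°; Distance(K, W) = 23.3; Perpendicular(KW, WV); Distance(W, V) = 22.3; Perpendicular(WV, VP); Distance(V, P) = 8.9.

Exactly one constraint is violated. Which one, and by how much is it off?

Distance(V, P) = 8.9 — off by 8.80.

M = (0.00, 0.00) ✓; MD at 104.0° ✓; |MD| = 22.50 ✓; ∠MDK = 137.0° ✓; |DK| = 15.30 ✓; ∠DKW = 111.8° ✓; |KW| = 23.30 ✓; ∠(KW, WV) = 90.00° ✓; |WV| = 22.30 ✓; ∠(WV, VP) = 90.11° ✓; |VP| = 0.1002 ✗.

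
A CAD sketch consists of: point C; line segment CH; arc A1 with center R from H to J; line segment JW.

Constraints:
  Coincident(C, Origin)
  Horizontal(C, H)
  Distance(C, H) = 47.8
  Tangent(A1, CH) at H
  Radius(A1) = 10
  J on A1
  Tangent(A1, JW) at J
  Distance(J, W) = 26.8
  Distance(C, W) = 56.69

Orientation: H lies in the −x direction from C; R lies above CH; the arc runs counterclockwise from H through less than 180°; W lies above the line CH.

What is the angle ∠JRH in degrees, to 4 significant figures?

98.87°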